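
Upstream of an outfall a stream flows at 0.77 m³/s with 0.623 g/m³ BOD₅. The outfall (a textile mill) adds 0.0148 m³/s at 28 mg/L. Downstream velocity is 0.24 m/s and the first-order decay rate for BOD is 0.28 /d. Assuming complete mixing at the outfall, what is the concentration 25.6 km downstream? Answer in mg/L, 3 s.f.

0.806 mg/L

After complete mixing, C₀ = (0.0148·28 + 0.77·0.623) / 0.7848 = 1.139 mg/L.
Travel time t = 2.56e+04 m / 0.24 m/s = 1.067e+05 s = 1.235 d.
C = 1.139·exp(−0.28·1.235) = 1.139·0.7077 = 0.8063 mg/L.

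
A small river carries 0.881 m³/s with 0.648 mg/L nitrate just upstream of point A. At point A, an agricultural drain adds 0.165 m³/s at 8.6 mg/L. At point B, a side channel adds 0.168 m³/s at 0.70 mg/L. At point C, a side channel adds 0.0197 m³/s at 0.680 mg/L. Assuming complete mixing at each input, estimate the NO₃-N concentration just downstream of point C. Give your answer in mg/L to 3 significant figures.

After input A: C = (0.881·0.648 + 0.165·8.6) / 1.046 = 1.902 mg/L.
After input B: C = (1.046·1.902 + 0.168·0.7) / 1.214 = 1.736 mg/L.
After input C: C = (1.214·1.736 + 0.0197·0.68) / 1.234 = 1.719 mg/L.

1.72 mg/L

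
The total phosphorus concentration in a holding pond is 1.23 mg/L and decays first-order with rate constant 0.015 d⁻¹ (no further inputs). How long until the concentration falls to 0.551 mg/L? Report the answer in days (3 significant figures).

53.5 d

t = ln(C₀/C)/k = ln(1.23/0.551)/0.015 = 0.803/0.015 = 53.54 d.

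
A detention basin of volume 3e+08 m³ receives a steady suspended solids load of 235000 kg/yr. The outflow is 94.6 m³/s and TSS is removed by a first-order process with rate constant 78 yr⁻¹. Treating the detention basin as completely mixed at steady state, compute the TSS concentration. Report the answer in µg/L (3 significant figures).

8.91 µg/L

Outflow Q = 94.6 m³/s × 3.156e+07 s/yr = 2.985e+09 m³/yr.
Steady-state CSTR mass balance: W = Q·C + k·V·C, so C = W/(Q + kV).
Q + kV = 2.985e+09 + 78·3e+08 = 2.639e+10 m³/yr.
C = 235000/2.639e+10 = 8.906e-06 kg/m³ = 0.008906 mg/L = 8.906 µg/L.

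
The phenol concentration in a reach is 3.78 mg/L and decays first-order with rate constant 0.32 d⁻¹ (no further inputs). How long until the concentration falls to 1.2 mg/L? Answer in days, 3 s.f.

3.59 d

t = ln(C₀/C)/k = ln(3.78/1.2)/0.32 = 1.147/0.32 = 3.586 d.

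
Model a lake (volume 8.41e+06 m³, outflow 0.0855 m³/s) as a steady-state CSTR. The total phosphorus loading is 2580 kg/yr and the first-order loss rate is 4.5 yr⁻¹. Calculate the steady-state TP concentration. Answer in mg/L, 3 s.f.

0.0636 mg/L

Outflow Q = 0.0855 m³/s × 3.156e+07 s/yr = 2.698e+06 m³/yr.
Steady-state CSTR mass balance: W = Q·C + k·V·C, so C = W/(Q + kV).
Q + kV = 2.698e+06 + 4.5·8.41e+06 = 4.054e+07 m³/yr.
C = 2580/4.054e+07 = 6.364e-05 kg/m³ = 0.06364 mg/L.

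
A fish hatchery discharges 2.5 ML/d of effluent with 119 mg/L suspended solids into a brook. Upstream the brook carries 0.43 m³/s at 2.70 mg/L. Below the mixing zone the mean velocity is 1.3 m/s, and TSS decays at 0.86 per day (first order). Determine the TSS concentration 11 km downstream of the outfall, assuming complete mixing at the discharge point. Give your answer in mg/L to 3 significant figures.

9.22 mg/L

2.5 ML/d = 0.02894 m³/s.
After complete mixing, C₀ = (0.02894·119 + 0.43·2.7) / 0.4589 = 10.03 mg/L.
Travel time t = 1.1e+04 m / 1.3 m/s = 8462 s = 0.09793 d.
C = 10.03·exp(−0.86·0.09793) = 10.03·0.9192 = 9.222 mg/L.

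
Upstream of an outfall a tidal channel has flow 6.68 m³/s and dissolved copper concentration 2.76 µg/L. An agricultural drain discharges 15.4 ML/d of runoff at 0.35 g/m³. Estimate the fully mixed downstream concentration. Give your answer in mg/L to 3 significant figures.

0.0118 mg/L

15.4 ML/d = 0.1782 m³/s.
2.76 µg/L = 0.00276 mg/L.
Flow-weighted mixing gives C = (0.1782·0.35 + 6.68·0.00276) / (0.1782 + 6.68) = 0.08082/6.858 = 0.01178 mg/L.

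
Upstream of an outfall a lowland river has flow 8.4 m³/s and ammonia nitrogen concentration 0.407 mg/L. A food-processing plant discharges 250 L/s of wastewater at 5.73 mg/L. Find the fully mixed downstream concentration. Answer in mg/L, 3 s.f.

0.561 mg/L

250 L/s = 0.25 m³/s.
Conservation of mass across the mixing zone: C = (0.25·5.73 + 8.4·0.407) / (0.25 + 8.4) = 4.851/8.65 = 0.5608 mg/L.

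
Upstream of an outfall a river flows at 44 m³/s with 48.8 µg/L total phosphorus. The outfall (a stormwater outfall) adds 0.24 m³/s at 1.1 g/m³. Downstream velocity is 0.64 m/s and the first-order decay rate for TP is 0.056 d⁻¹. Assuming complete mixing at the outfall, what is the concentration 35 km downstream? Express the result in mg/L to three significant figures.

48.8 µg/L = 0.0488 mg/L.
After complete mixing, C₀ = (0.24·1.1 + 44·0.0488) / 44.24 = 0.0545 mg/L.
Travel time t = 3.5e+04 m / 0.64 m/s = 5.469e+04 s = 0.633 d.
C = 0.0545·exp(−0.056·0.633) = 0.0545·0.9652 = 0.0526 mg/L.

0.0526 mg/L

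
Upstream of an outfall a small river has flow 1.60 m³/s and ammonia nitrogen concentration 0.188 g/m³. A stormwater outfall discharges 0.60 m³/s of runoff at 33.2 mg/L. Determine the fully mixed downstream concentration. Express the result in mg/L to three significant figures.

9.19 mg/L

Conservation of mass across the mixing zone: C = (0.6·33.2 + 1.6·0.188) / (0.6 + 1.6) = 20.22/2.2 = 9.191 mg/L.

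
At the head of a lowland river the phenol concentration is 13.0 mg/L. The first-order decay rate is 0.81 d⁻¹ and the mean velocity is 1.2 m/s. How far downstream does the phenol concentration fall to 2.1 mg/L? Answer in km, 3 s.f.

233 km

From C = C₀·e^(−kt), t = ln(C₀/C)/k = ln(13.0/2.1)/0.81 = 1.823/0.81 = 2.251 d.
Distance = v·t = 1.2 m/s × 1.945e+05 s = 2.333e+05 m = 233.3 km.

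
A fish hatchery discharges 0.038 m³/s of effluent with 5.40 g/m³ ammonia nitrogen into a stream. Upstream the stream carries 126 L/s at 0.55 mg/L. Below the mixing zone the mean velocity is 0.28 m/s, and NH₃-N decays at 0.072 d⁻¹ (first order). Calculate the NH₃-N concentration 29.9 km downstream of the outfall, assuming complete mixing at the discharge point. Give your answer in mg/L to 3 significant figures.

126 L/s = 0.126 m³/s.
After complete mixing, C₀ = (0.038·5.4 + 0.126·0.55) / 0.164 = 1.674 mg/L.
Travel time t = 2.99e+04 m / 0.28 m/s = 1.068e+05 s = 1.236 d.
C = 1.674·exp(−0.072·1.236) = 1.674·0.9149 = 1.531 mg/L.

1.53 mg/L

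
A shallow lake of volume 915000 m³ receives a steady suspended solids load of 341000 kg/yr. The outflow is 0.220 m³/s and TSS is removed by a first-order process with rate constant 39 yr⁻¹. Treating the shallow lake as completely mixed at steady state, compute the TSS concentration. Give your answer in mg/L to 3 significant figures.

8.00 mg/L

Outflow Q = 0.220 m³/s × 3.156e+07 s/yr = 6.943e+06 m³/yr.
Steady-state CSTR mass balance: W = Q·C + k·V·C, so C = W/(Q + kV).
Q + kV = 6.943e+06 + 39·915000 = 4.263e+07 m³/yr.
C = 341000/4.263e+07 = 0.007999 kg/m³ = 7.999 mg/L.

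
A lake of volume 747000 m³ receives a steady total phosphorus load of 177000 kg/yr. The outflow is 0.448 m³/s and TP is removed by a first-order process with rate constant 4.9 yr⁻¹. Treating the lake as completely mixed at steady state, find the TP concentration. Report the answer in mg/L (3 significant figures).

9.94 mg/L

Outflow Q = 0.448 m³/s × 3.156e+07 s/yr = 1.414e+07 m³/yr.
Steady-state CSTR mass balance: W = Q·C + k·V·C, so C = W/(Q + kV).
Q + kV = 1.414e+07 + 4.9·747000 = 1.78e+07 m³/yr.
C = 177000/1.78e+07 = 0.009945 kg/m³ = 9.945 mg/L.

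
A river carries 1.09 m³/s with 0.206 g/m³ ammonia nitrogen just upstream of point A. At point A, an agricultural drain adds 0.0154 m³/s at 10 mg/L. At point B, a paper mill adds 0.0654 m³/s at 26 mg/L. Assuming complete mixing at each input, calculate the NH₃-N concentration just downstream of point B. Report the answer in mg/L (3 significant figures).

1.78 mg/L

After input A: C = (1.09·0.206 + 0.0154·10) / 1.105 = 0.3424 mg/L.
After input B: C = (1.105·0.3424 + 0.0654·26) / 1.171 = 1.776 mg/L.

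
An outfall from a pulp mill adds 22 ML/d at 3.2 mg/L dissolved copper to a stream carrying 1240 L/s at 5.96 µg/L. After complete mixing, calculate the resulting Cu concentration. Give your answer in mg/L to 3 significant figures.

22 ML/d = 0.2546 m³/s.
1240 L/s = 1.24 m³/s.
5.96 µg/L = 0.00596 mg/L.
Conservation of mass across the mixing zone: C = (0.2546·3.2 + 1.24·0.00596) / (0.2546 + 1.24) = 0.8222/1.495 = 0.5501 mg/L.

0.550 mg/L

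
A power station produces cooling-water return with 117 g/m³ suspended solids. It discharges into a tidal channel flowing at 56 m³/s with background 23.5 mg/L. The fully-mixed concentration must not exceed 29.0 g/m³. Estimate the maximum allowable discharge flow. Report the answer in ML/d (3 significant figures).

302 ML/d

Mass balance at complete mixing: C_std·(Q_w + Q_r) = Q_w·C_e + Q_r·C_b.
Rearranging, Q_w = Q_r·(C_std − C_b)/(C_e − C_std) = 56·(29 − 23.5) / (117 − 29) = 3.5 m³/s.
= 302.4 ML/d.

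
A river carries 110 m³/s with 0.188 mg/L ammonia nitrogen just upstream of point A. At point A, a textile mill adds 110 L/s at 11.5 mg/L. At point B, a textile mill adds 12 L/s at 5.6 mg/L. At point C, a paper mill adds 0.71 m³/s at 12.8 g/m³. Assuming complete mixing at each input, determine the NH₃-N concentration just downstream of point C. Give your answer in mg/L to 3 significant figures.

0.281 mg/L

110 L/s = 0.11 m³/s.
After input A: C = (110·0.188 + 0.11·11.5) / 110.1 = 0.1993 mg/L.
12 L/s = 0.012 m³/s.
After input B: C = (110.1·0.1993 + 0.012·5.6) / 110.1 = 0.1999 mg/L.
After input C: C = (110.1·0.1999 + 0.71·12.8) / 110.8 = 0.2806 mg/L.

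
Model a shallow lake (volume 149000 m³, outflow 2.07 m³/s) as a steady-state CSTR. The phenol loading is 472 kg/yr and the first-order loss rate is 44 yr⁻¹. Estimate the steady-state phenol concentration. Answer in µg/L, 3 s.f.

6.57 µg/L

Outflow Q = 2.07 m³/s × 3.156e+07 s/yr = 6.532e+07 m³/yr.
Steady-state CSTR mass balance: W = Q·C + k·V·C, so C = W/(Q + kV).
Q + kV = 6.532e+07 + 44·149000 = 7.188e+07 m³/yr.
C = 472/7.188e+07 = 6.566e-06 kg/m³ = 0.006566 mg/L = 6.566 µg/L.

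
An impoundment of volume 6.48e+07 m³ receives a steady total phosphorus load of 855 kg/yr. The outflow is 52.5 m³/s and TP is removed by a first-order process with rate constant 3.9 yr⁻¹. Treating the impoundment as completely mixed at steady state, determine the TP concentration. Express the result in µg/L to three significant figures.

0.448 µg/L

Outflow Q = 52.5 m³/s × 3.156e+07 s/yr = 1.657e+09 m³/yr.
Steady-state CSTR mass balance: W = Q·C + k·V·C, so C = W/(Q + kV).
Q + kV = 1.657e+09 + 3.9·6.48e+07 = 1.909e+09 m³/yr.
C = 855/1.909e+09 = 4.478e-07 kg/m³ = 0.0004478 mg/L = 0.4478 µg/L.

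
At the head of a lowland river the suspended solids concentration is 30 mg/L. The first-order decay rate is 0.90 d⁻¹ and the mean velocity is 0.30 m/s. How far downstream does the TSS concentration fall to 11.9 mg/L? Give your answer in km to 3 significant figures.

26.6 km

From C = C₀·e^(−kt), t = ln(C₀/C)/k = ln(30/11.9)/0.90 = 0.9247/0.90 = 1.027 d.
Distance = v·t = 0.30 m/s × 8.877e+04 s = 2.663e+04 m = 26.63 km.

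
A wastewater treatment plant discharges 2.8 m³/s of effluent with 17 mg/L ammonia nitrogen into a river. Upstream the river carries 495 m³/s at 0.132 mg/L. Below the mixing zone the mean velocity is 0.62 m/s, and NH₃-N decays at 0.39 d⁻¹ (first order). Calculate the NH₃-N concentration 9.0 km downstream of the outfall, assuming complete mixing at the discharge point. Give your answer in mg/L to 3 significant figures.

After complete mixing, C₀ = (2.8·17 + 495·0.132) / 497.8 = 0.2269 mg/L.
Travel time t = 9000 m / 0.62 m/s = 1.452e+04 s = 0.168 d.
C = 0.2269·exp(−0.39·0.168) = 0.2269·0.9366 = 0.2125 mg/L.

0.212 mg/L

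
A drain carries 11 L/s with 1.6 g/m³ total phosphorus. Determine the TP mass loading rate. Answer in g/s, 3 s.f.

11 L/s = 0.011 m³/s.
Mass flux = Q·C = 0.011 m³/s × 1.6 g/m³ = 0.0176 g/s.

0.0176 g/s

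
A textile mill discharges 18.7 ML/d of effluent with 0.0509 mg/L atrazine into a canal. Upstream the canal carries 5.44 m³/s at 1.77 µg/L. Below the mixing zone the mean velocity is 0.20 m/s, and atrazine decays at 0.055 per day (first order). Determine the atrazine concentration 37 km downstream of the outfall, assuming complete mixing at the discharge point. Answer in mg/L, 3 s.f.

18.7 ML/d = 0.2164 m³/s.
1.77 µg/L = 0.00177 mg/L.
After complete mixing, C₀ = (0.2164·0.0509 + 5.44·0.00177) / 5.656 = 0.00365 mg/L.
Travel time t = 3.7e+04 m / 0.20 m/s = 1.85e+05 s = 2.141 d.
C = 0.00365·exp(−0.055·2.141) = 0.00365·0.8889 = 0.003244 mg/L.

0.00324 mg/L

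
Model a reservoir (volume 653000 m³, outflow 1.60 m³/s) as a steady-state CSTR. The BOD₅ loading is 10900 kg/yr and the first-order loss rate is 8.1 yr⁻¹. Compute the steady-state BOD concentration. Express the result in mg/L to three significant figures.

Outflow Q = 1.60 m³/s × 3.156e+07 s/yr = 5.049e+07 m³/yr.
Steady-state CSTR mass balance: W = Q·C + k·V·C, so C = W/(Q + kV).
Q + kV = 5.049e+07 + 8.1·653000 = 5.578e+07 m³/yr.
C = 10900/5.578e+07 = 0.0001954 kg/m³ = 0.1954 mg/L.

0.195 mg/L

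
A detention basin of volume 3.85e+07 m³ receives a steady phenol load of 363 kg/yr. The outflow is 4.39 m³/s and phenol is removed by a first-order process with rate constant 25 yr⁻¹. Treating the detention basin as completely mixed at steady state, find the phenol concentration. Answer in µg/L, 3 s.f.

0.330 µg/L

Outflow Q = 4.39 m³/s × 3.156e+07 s/yr = 1.385e+08 m³/yr.
Steady-state CSTR mass balance: W = Q·C + k·V·C, so C = W/(Q + kV).
Q + kV = 1.385e+08 + 25·3.85e+07 = 1.101e+09 m³/yr.
C = 363/1.101e+09 = 3.297e-07 kg/m³ = 0.0003297 mg/L = 0.3297 µg/L.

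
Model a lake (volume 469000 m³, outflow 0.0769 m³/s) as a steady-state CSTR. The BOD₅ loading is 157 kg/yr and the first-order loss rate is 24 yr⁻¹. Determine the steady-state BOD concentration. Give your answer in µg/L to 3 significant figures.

Outflow Q = 0.0769 m³/s × 3.156e+07 s/yr = 2.427e+06 m³/yr.
Steady-state CSTR mass balance: W = Q·C + k·V·C, so C = W/(Q + kV).
Q + kV = 2.427e+06 + 24·469000 = 1.368e+07 m³/yr.
C = 157/1.368e+07 = 1.147e-05 kg/m³ = 0.01147 mg/L = 11.47 µg/L.

11.5 µg/L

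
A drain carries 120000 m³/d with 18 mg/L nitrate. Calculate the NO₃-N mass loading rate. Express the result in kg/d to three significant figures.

2160 kg/d

120000 m³/d = 1.389 m³/s.
Mass flux = Q·C = 1.389 m³/s × 18 g/m³ = 25 g/s.
= 25 g/s × 86.4 = 2160 kg/d.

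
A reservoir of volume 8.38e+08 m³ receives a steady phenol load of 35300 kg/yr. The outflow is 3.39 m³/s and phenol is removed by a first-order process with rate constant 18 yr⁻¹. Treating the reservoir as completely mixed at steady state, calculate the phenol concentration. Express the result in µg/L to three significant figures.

Outflow Q = 3.39 m³/s × 3.156e+07 s/yr = 1.07e+08 m³/yr.
Steady-state CSTR mass balance: W = Q·C + k·V·C, so C = W/(Q + kV).
Q + kV = 1.07e+08 + 18·8.38e+08 = 1.519e+10 m³/yr.
C = 35300/1.519e+10 = 2.324e-06 kg/m³ = 0.002324 mg/L = 2.324 µg/L.

2.32 µg/L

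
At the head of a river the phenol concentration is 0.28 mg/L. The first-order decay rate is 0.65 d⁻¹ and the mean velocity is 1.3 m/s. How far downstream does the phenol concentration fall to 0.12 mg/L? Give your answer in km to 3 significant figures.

146 km

From C = C₀·e^(−kt), t = ln(C₀/C)/k = ln(0.28/0.12)/0.65 = 0.8473/0.65 = 1.304 d.
Distance = v·t = 1.3 m/s × 1.126e+05 s = 1.464e+05 m = 146.4 km.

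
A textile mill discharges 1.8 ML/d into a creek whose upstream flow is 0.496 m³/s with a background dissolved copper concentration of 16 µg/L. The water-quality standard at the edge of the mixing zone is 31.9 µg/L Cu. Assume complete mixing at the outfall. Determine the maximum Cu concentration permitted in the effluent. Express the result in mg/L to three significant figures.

1.8 ML/d = 0.02083 m³/s.
16 µg/L = 0.016 mg/L.
31.9 µg/L = 0.0319 mg/L.
Mass balance: 0.0319·0.5168 = 0.02083·Cₑ + 0.496·0.016.
Cₑ = (0.01649 − 0.007936) / 0.02083 = 0.4104 mg/L.

0.410 mg/L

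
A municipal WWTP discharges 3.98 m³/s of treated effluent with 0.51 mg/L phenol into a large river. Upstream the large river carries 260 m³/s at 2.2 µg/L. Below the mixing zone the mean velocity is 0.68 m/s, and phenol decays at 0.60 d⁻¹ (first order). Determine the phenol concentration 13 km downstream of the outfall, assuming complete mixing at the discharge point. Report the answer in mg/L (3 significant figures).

0.00863 mg/L

2.2 µg/L = 0.0022 mg/L.
After complete mixing, C₀ = (3.98·0.51 + 260·0.0022) / 264 = 0.009856 mg/L.
Travel time t = 1.3e+04 m / 0.68 m/s = 1.912e+04 s = 0.2213 d.
C = 0.009856·exp(−0.60·0.2213) = 0.009856·0.8757 = 0.008631 mg/L.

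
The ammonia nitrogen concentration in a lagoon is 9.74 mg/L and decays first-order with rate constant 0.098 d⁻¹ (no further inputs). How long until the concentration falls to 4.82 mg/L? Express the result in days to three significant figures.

t = ln(C₀/C)/k = ln(9.74/4.82)/0.098 = 0.7035/0.098 = 7.178 d.

7.18 d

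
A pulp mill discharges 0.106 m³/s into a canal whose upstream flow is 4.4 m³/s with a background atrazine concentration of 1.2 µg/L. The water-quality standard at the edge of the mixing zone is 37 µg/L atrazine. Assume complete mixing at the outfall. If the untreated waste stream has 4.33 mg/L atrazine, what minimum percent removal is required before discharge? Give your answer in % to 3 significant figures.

1.2 µg/L = 0.0012 mg/L.
37 µg/L = 0.037 mg/L.
Mass balance: 0.037·4.506 = 0.106·Cₑ + 4.4·0.0012.
Cₑ = (0.1667 − 0.00528) / 0.106 = 1.523 mg/L.
Required removal = 1 − 1.523/4.33 = 64.83 %.

64.8 %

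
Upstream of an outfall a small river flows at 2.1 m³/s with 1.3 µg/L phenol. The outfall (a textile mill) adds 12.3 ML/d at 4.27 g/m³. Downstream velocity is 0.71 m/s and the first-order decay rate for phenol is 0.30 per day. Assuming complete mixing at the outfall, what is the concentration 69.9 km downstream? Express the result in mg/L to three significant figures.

12.3 ML/d = 0.1424 m³/s.
1.3 µg/L = 0.0013 mg/L.
After complete mixing, C₀ = (0.1424·4.27 + 2.1·0.0013) / 2.242 = 0.2723 mg/L.
Travel time t = 6.99e+04 m / 0.71 m/s = 9.845e+04 s = 1.139 d.
C = 0.2723·exp(−0.30·1.139) = 0.2723·0.7105 = 0.1935 mg/L.

0.193 mg/L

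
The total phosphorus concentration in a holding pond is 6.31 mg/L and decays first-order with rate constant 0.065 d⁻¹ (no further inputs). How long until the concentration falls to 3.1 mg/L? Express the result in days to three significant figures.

10.9 d

t = ln(C₀/C)/k = ln(6.31/3.1)/0.065 = 0.7107/0.065 = 10.93 d.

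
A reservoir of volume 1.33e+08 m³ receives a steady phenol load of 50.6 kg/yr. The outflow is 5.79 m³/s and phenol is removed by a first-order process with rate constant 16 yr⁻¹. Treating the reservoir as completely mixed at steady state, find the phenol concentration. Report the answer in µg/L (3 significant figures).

Outflow Q = 5.79 m³/s × 3.156e+07 s/yr = 1.827e+08 m³/yr.
Steady-state CSTR mass balance: W = Q·C + k·V·C, so C = W/(Q + kV).
Q + kV = 1.827e+08 + 16·1.33e+08 = 2.311e+09 m³/yr.
C = 50.6/2.311e+09 = 2.19e-08 kg/m³ = 2.19e-05 mg/L = 0.0219 µg/L.

0.0219 µg/L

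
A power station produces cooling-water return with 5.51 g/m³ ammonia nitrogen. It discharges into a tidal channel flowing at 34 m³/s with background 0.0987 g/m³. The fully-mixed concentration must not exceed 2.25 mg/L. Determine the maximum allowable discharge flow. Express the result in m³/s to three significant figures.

Mass balance at complete mixing: C_std·(Q_w + Q_r) = Q_w·C_e + Q_r·C_b.
Rearranging, Q_w = Q_r·(C_std − C_b)/(C_e − C_std) = 34·(2.25 − 0.0987) / (5.51 − 2.25) = 22.44 m³/s.

22.4 m³/s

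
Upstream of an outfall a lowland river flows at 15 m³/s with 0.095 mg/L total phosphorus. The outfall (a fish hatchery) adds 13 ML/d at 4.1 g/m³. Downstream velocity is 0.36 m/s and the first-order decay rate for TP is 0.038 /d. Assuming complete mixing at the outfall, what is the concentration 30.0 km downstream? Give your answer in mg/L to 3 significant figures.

13 ML/d = 0.1505 m³/s.
After complete mixing, C₀ = (0.1505·4.1 + 15·0.095) / 15.15 = 0.1348 mg/L.
Travel time t = 3e+04 m / 0.36 m/s = 8.333e+04 s = 0.9645 d.
C = 0.1348·exp(−0.038·0.9645) = 0.1348·0.964 = 0.1299 mg/L.

0.130 mg/L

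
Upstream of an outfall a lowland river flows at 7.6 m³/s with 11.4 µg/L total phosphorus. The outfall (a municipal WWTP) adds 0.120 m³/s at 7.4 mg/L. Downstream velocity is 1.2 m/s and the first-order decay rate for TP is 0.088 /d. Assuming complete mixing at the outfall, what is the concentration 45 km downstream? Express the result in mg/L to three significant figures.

11.4 µg/L = 0.0114 mg/L.
After complete mixing, C₀ = (0.12·7.4 + 7.6·0.0114) / 7.72 = 0.1262 mg/L.
Travel time t = 4.5e+04 m / 1.2 m/s = 3.75e+04 s = 0.434 d.
C = 0.1262·exp(−0.088·0.434) = 0.1262·0.9625 = 0.1215 mg/L.

0.122 mg/L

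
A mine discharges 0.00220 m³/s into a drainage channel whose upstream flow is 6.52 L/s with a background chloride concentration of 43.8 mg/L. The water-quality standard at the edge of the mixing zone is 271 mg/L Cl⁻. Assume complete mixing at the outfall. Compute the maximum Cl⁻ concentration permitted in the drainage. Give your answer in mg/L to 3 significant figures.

944 mg/L

6.52 L/s = 0.00652 m³/s.
Mass balance: 271·0.00872 = 0.0022·Cₑ + 0.00652·43.8.
Cₑ = (2.363 − 0.2856) / 0.0022 = 944.3 mg/L.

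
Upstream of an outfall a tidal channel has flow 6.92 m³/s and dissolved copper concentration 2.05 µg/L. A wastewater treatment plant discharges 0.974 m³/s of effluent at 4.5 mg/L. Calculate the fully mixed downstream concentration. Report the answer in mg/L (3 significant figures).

0.557 mg/L

2.05 µg/L = 0.00205 mg/L.
Conservation of mass across the mixing zone: C = (0.974·4.5 + 6.92·0.00205) / (0.974 + 6.92) = 4.397/7.894 = 0.557 mg/L.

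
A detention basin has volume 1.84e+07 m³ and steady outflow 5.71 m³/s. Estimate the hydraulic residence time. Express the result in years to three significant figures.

0.102 yr

Q = 5.71 m³/s × 3.156e+07 s/yr = 1.802e+08 m³/yr.
Hydraulic residence time τ = V/Q = 1.84e+07/1.802e+08 = 0.1021 yr.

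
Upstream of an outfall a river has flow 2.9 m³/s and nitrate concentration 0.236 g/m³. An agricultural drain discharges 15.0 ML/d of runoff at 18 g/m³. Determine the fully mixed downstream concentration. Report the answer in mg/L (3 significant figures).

1.24 mg/L

15.0 ML/d = 0.1736 m³/s.
By mass balance at complete mixing, C = (0.1736·18 + 2.9·0.236) / (0.1736 + 2.9) = 3.809/3.074 = 1.239 mg/L.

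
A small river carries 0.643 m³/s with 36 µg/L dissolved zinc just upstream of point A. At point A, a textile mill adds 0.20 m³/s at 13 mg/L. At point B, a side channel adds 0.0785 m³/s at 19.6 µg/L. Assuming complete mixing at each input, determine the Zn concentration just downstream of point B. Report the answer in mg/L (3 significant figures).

36 µg/L = 0.036 mg/L.
After input A: C = (0.643·0.036 + 0.2·13) / 0.843 = 3.112 mg/L.
19.6 µg/L = 0.0196 mg/L.
After input B: C = (0.843·3.112 + 0.0785·0.0196) / 0.9215 = 2.848 mg/L.

2.85 mg/L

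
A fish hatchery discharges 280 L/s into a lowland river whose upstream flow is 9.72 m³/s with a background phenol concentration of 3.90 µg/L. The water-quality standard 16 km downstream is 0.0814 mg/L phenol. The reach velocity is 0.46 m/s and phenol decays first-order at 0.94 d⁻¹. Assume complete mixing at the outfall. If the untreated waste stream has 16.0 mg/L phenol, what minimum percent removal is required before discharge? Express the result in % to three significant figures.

74.3 %

280 L/s = 0.28 m³/s.
3.90 µg/L = 0.0039 mg/L.
Travel time to the compliance point: t = 1.6e+04/0.46 = 3.478e+04 s = 0.4026 d; decay factor exp(−0.94·0.4026) = 0.6849.
So the concentration just after mixing may be at most 0.0814/0.6849 = 0.1188 mg/L.
Mass balance: 0.1188·10 = 0.28·Cₑ + 9.72·0.0039.
Cₑ = (1.188 − 0.03791) / 0.28 = 4.109 mg/L.
Required removal = 1 − 4.109/16.0 = 74.32 %.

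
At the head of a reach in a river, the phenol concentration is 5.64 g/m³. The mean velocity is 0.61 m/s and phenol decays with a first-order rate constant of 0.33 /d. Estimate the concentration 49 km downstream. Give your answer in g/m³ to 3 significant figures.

Travel time t = 49 km / 0.61 m/s = 4.9e+04/0.61 = 8.033e+04 s = 0.9297 d.
First-order decay: C = 5.64·exp(−0.33·0.9297) = 5.64·0.7358 = 4.15 g/m³.

4.15 g/m³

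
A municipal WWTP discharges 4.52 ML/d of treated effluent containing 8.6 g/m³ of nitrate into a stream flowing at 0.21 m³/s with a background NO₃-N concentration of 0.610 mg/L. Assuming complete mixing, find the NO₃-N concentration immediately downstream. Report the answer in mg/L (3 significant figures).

4.52 ML/d = 0.05231 m³/s.
Conservation of mass across the mixing zone: C = (0.05231·8.6 + 0.21·0.61) / (0.05231 + 0.21) = 0.578/0.2623 = 2.203 mg/L.

2.20 mg/L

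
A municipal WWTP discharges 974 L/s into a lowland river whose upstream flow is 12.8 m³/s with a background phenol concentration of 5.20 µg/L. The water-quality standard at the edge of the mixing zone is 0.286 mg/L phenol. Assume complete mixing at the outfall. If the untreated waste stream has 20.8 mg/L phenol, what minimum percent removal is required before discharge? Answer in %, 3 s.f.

974 L/s = 0.974 m³/s.
5.20 µg/L = 0.0052 mg/L.
Mass balance: 0.286·13.77 = 0.974·Cₑ + 12.8·0.0052.
Cₑ = (3.939 − 0.06656) / 0.974 = 3.976 mg/L.
Required removal = 1 − 3.976/20.8 = 80.88 %.

80.9 %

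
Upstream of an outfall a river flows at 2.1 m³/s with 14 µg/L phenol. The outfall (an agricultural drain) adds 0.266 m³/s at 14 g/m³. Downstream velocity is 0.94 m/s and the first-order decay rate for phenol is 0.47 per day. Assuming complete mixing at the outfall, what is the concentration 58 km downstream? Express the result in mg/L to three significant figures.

14 µg/L = 0.014 mg/L.
After complete mixing, C₀ = (0.266·14 + 2.1·0.014) / 2.366 = 1.586 mg/L.
Travel time t = 5.8e+04 m / 0.94 m/s = 6.17e+04 s = 0.7141 d.
C = 1.586·exp(−0.47·0.7141) = 1.586·0.7149 = 1.134 mg/L.

1.13 mg/L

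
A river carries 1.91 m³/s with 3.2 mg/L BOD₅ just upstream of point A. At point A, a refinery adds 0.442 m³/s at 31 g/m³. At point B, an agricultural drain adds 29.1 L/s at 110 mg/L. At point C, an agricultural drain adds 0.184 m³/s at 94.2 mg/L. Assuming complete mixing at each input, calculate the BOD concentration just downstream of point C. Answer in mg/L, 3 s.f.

15.7 mg/L

After input A: C = (1.91·3.2 + 0.442·31) / 2.352 = 8.424 mg/L.
29.1 L/s = 0.0291 m³/s.
After input B: C = (2.352·8.424 + 0.0291·110) / 2.381 = 9.666 mg/L.
After input C: C = (2.381·9.666 + 0.184·94.2) / 2.565 = 15.73 mg/L.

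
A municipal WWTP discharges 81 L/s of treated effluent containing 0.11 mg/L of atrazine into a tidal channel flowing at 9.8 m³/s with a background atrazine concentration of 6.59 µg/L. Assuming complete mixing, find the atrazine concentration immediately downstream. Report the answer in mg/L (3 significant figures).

81 L/s = 0.081 m³/s.
6.59 µg/L = 0.00659 mg/L.
By mass balance at complete mixing, C = (0.081·0.11 + 9.8·0.00659) / (0.081 + 9.8) = 0.07349/9.881 = 0.007438 mg/L.

0.00744 mg/L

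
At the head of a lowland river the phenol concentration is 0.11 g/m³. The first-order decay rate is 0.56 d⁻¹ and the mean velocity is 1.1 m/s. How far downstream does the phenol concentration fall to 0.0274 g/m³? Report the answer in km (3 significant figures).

From C = C₀·e^(−kt), t = ln(C₀/C)/k = ln(0.11/0.0274)/0.56 = 1.39/0.56 = 2.482 d.
Distance = v·t = 1.1 m/s × 2.144e+05 s = 2.359e+05 m = 235.9 km.

236 km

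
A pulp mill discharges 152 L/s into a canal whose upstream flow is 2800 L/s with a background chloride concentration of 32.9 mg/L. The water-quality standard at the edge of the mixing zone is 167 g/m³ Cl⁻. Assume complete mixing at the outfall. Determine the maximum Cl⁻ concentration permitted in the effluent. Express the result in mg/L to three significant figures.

152 L/s = 0.152 m³/s.
2800 L/s = 2.8 m³/s.
Mass balance: 167·2.952 = 0.152·Cₑ + 2.8·32.9.
Cₑ = (493 − 92.12) / 0.152 = 2637 mg/L.

2640 mg/L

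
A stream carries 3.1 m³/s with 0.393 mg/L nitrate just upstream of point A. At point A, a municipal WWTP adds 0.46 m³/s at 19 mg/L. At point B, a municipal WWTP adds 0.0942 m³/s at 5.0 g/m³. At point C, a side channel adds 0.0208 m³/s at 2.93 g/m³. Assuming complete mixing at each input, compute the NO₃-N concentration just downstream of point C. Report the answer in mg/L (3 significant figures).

2.85 mg/L

After input A: C = (3.1·0.393 + 0.46·19) / 3.56 = 2.797 mg/L.
After input B: C = (3.56·2.797 + 0.0942·5) / 3.654 = 2.854 mg/L.
After input C: C = (3.654·2.854 + 0.0208·2.93) / 3.675 = 2.854 mg/L.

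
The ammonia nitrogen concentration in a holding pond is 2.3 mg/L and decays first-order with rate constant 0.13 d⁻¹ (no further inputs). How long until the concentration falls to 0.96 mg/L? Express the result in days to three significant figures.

t = ln(C₀/C)/k = ln(2.3/0.96)/0.13 = 0.8737/0.13 = 6.721 d.

6.72 d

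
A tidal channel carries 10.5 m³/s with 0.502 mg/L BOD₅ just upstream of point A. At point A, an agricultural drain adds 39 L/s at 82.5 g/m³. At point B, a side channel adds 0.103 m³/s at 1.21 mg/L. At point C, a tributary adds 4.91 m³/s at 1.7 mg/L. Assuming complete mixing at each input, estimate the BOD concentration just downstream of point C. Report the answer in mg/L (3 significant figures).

39 L/s = 0.039 m³/s.
After input A: C = (10.5·0.502 + 0.039·82.5) / 10.54 = 0.8054 mg/L.
After input B: C = (10.54·0.8054 + 0.103·1.21) / 10.64 = 0.8094 mg/L.
After input C: C = (10.64·0.8094 + 4.91·1.7) / 15.55 = 1.091 mg/L.

1.09 mg/L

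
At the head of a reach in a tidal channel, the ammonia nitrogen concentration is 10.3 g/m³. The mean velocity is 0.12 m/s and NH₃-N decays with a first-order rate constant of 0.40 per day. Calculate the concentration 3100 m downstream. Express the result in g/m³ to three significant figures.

9.14 g/m³

Travel time t = 3100 m / 0.12 m/s = 3100/0.12 = 2.583e+04 s = 0.299 d.
First-order decay: C = 10.3·exp(−0.40·0.299) = 10.3·0.8873 = 9.139 g/m³.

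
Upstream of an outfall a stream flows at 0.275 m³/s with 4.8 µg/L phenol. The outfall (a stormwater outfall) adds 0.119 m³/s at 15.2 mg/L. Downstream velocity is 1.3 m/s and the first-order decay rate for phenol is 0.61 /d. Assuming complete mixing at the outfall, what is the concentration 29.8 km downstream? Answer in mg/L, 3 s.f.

3.91 mg/L

4.8 µg/L = 0.0048 mg/L.
After complete mixing, C₀ = (0.119·15.2 + 0.275·0.0048) / 0.394 = 4.594 mg/L.
Travel time t = 2.98e+04 m / 1.3 m/s = 2.292e+04 s = 0.2653 d.
C = 4.594·exp(−0.61·0.2653) = 4.594·0.8506 = 3.908 mg/L.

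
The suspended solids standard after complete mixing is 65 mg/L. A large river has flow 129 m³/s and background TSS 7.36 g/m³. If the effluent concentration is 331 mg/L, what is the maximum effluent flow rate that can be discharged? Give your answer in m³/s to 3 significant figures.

Mass balance at complete mixing: C_std·(Q_w + Q_r) = Q_w·C_e + Q_r·C_b.
Rearranging, Q_w = Q_r·(C_std − C_b)/(C_e − C_std) = 129·(65 − 7.36) / (331 − 65) = 27.95 m³/s.

28.0 m³/s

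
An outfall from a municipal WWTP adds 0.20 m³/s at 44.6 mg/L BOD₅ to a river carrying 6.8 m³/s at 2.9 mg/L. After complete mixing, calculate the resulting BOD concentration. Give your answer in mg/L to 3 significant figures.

4.09 mg/L

By mass balance at complete mixing, C = (0.2·44.6 + 6.8·2.9) / (0.2 + 6.8) = 28.64/7 = 4.091 mg/L.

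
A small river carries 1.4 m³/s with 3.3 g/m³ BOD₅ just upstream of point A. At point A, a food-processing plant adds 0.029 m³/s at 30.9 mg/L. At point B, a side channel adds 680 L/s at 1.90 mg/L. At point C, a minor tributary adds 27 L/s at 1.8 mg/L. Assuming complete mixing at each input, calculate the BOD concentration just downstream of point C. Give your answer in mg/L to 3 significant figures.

3.21 mg/L

After input A: C = (1.4·3.3 + 0.029·30.9) / 1.429 = 3.86 mg/L.
680 L/s = 0.68 m³/s.
After input B: C = (1.429·3.86 + 0.68·1.9) / 2.109 = 3.228 mg/L.
27 L/s = 0.027 m³/s.
After input C: C = (2.109·3.228 + 0.027·1.8) / 2.136 = 3.21 mg/L.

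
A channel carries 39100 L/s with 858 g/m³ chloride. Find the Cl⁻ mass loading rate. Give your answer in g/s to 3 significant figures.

33500 g/s

39100 L/s = 39.1 m³/s.
Mass flux = Q·C = 39.1 m³/s × 858 g/m³ = 3.355e+04 g/s.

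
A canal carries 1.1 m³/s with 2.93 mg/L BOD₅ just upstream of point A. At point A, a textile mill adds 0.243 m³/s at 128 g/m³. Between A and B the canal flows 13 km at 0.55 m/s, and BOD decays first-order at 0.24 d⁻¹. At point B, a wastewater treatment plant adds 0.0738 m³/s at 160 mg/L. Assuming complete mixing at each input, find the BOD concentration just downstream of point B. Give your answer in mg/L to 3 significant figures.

After input A: C = (1.1·2.93 + 0.243·128) / 1.343 = 25.56 mg/L.
Over the 13 km reach to input B (t = 2.364e+04 s = 0.2736 d), decay gives C = 25.56·exp(−0.24·0.2736) = 23.94 mg/L.
After input B: C = (1.343·23.94 + 0.0738·160) / 1.417 = 31.02 mg/L.

31.0 mg/L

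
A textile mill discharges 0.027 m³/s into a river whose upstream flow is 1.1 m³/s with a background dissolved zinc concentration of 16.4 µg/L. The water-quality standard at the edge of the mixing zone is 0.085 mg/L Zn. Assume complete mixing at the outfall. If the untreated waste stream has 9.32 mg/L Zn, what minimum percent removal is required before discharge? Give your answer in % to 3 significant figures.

69.1 %

16.4 µg/L = 0.0164 mg/L.
Mass balance: 0.085·1.127 = 0.027·Cₑ + 1.1·0.0164.
Cₑ = (0.0958 − 0.01804) / 0.027 = 2.88 mg/L.
Required removal = 1 − 2.88/9.32 = 69.1 %.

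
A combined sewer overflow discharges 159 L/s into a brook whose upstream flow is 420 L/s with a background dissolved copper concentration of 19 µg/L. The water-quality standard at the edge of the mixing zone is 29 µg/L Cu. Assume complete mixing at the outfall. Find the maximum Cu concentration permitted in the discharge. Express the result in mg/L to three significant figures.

0.0554 mg/L

159 L/s = 0.159 m³/s.
420 L/s = 0.42 m³/s.
19 µg/L = 0.019 mg/L.
29 µg/L = 0.029 mg/L.
Mass balance: 0.029·0.579 = 0.159·Cₑ + 0.42·0.019.
Cₑ = (0.01679 − 0.00798) / 0.159 = 0.05542 mg/L.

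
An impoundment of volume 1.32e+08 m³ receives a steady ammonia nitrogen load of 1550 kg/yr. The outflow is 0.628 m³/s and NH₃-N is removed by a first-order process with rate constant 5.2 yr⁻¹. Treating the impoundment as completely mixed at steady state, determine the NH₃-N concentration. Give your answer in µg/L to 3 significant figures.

Outflow Q = 0.628 m³/s × 3.156e+07 s/yr = 1.982e+07 m³/yr.
Steady-state CSTR mass balance: W = Q·C + k·V·C, so C = W/(Q + kV).
Q + kV = 1.982e+07 + 5.2·1.32e+08 = 7.062e+08 m³/yr.
C = 1550/7.062e+08 = 2.195e-06 kg/m³ = 0.002195 mg/L = 2.195 µg/L.

2.19 µg/L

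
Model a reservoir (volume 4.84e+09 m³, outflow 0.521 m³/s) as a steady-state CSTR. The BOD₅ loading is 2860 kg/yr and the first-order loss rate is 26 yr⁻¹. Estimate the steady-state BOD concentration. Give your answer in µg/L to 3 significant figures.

0.0227 µg/L

Outflow Q = 0.521 m³/s × 3.156e+07 s/yr = 1.644e+07 m³/yr.
Steady-state CSTR mass balance: W = Q·C + k·V·C, so C = W/(Q + kV).
Q + kV = 1.644e+07 + 26·4.84e+09 = 1.259e+11 m³/yr.
C = 2860/1.259e+11 = 2.272e-08 kg/m³ = 2.272e-05 mg/L = 0.02272 µg/L.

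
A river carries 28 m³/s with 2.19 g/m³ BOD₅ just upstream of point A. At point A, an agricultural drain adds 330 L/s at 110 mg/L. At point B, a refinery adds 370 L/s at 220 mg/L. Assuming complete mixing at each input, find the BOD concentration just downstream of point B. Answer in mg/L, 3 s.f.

6.24 mg/L

330 L/s = 0.33 m³/s.
After input A: C = (28·2.19 + 0.33·110) / 28.33 = 3.446 mg/L.
370 L/s = 0.37 m³/s.
After input B: C = (28.33·3.446 + 0.37·220) / 28.7 = 6.238 mg/L.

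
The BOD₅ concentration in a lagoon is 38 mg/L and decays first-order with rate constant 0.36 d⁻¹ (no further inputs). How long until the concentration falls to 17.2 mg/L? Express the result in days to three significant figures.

t = ln(C₀/C)/k = ln(38/17.2)/0.36 = 0.7927/0.36 = 2.202 d.

2.20 d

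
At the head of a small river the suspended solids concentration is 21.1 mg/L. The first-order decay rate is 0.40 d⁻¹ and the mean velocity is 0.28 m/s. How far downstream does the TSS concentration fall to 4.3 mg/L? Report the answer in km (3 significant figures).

From C = C₀·e^(−kt), t = ln(C₀/C)/k = ln(21.1/4.3)/0.40 = 1.591/0.40 = 3.977 d.
Distance = v·t = 0.28 m/s × 3.436e+05 s = 9.62e+04 m = 96.2 km.

96.2 km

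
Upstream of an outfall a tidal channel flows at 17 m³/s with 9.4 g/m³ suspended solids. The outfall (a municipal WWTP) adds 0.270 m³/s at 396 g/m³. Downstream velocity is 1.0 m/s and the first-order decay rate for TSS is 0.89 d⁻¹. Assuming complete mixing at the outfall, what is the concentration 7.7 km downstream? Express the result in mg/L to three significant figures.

After complete mixing, C₀ = (0.27·396 + 17·9.4) / 17.27 = 15.44 mg/L.
Travel time t = 7700 m / 1.0 m/s = 7700 s = 0.08912 d.
C = 15.44·exp(−0.89·0.08912) = 15.44·0.9237 = 14.27 mg/L.

14.3 mg/L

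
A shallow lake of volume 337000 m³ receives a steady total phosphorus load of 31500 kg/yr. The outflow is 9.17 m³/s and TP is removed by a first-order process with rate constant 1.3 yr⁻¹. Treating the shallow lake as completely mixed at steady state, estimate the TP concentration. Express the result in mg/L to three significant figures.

0.109 mg/L

Outflow Q = 9.17 m³/s × 3.156e+07 s/yr = 2.894e+08 m³/yr.
Steady-state CSTR mass balance: W = Q·C + k·V·C, so C = W/(Q + kV).
Q + kV = 2.894e+08 + 1.3·337000 = 2.898e+08 m³/yr.
C = 31500/2.898e+08 = 0.0001087 kg/m³ = 0.1087 mg/L.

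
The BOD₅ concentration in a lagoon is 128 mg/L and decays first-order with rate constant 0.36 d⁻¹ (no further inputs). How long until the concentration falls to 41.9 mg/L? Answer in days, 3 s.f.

t = ln(C₀/C)/k = ln(128/41.9)/0.36 = 1.117/0.36 = 3.102 d.

3.10 d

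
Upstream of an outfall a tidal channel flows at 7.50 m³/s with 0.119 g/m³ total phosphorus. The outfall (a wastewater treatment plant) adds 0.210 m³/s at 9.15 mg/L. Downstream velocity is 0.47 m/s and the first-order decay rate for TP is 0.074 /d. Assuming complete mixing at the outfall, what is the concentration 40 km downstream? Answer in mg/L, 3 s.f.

0.339 mg/L

After complete mixing, C₀ = (0.21·9.15 + 7.5·0.119) / 7.71 = 0.365 mg/L.
Travel time t = 4e+04 m / 0.47 m/s = 8.511e+04 s = 0.985 d.
C = 0.365·exp(−0.074·0.985) = 0.365·0.9297 = 0.3393 mg/L.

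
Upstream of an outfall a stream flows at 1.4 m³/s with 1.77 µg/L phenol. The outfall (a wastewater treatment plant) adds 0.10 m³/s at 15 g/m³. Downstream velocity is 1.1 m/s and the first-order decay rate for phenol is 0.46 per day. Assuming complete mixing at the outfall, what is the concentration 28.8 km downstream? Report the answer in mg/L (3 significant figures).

0.871 mg/L

1.77 µg/L = 0.00177 mg/L.
After complete mixing, C₀ = (0.1·15 + 1.4·0.00177) / 1.5 = 1.002 mg/L.
Travel time t = 2.88e+04 m / 1.1 m/s = 2.618e+04 s = 0.303 d.
C = 1.002·exp(−0.46·0.303) = 1.002·0.8699 = 0.8713 mg/L.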